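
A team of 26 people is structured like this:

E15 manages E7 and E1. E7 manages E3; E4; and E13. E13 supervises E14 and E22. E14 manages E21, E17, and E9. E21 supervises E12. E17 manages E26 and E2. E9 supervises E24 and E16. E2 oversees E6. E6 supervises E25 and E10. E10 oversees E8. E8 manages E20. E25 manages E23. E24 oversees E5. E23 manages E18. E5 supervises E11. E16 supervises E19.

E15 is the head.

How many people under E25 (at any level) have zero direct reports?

The only person in E25's organization with no one reporting to them is E18. That is 1.

1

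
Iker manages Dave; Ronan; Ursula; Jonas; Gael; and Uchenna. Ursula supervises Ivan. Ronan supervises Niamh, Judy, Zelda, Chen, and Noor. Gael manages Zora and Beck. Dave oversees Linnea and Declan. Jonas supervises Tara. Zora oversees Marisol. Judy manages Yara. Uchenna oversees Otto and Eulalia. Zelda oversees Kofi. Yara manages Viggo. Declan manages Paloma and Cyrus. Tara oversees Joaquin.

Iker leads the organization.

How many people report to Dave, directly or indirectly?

4

Dave directly manages Linnea, Declan. Linnea has no reports. Under Declan: Cyrus, Paloma (2). So Dave's organization is 2 direct reports plus everyone under them: 1 + 3 = 4.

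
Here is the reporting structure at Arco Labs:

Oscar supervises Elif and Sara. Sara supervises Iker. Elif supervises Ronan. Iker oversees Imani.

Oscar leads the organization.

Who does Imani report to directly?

Iker

Imani reports directly to Iker.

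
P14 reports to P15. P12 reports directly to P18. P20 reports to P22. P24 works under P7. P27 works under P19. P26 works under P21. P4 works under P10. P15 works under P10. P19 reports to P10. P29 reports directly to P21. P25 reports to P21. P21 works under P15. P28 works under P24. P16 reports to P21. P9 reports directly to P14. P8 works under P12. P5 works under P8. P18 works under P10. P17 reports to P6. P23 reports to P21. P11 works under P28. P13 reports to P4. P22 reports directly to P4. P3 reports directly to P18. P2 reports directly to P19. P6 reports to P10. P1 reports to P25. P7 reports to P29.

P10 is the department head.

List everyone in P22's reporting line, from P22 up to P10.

P22 -> P4 -> P10

P22 reports to P4. P4 reports to P10. P10 is at the top.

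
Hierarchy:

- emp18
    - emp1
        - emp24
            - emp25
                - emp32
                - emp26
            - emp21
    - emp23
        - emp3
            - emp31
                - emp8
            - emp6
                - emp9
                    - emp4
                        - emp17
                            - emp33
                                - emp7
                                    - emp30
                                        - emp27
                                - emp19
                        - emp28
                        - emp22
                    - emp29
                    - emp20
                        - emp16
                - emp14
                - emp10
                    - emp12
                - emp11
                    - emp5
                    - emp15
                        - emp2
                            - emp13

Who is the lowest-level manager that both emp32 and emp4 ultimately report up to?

emp32's chain of managers is emp25, emp24, emp1, emp18. emp4's chain of managers is emp9, emp6, emp3, emp23, emp18. The first manager that appears in both chains is emp18.

emp18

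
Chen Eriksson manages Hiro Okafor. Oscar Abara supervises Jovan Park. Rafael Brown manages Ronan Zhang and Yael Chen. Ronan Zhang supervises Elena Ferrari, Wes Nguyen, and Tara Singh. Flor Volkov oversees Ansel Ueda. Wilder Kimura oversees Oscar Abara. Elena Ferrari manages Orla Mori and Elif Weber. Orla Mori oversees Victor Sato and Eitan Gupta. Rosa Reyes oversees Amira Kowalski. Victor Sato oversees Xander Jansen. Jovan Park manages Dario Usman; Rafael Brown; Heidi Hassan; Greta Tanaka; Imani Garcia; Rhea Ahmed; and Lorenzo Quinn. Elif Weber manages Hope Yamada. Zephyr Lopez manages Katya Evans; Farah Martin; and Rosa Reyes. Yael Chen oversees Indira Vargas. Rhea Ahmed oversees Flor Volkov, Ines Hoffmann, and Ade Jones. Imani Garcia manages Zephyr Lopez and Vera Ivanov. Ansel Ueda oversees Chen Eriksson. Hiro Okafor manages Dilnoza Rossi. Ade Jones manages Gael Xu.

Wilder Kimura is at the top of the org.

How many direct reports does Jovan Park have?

Jovan Park directly manages Dario Usman, Rafael Brown, Heidi Hassan, Greta Tanaka, Imani Garcia, Rhea Ahmed, Lorenzo Quinn. That is 7 direct reports.

7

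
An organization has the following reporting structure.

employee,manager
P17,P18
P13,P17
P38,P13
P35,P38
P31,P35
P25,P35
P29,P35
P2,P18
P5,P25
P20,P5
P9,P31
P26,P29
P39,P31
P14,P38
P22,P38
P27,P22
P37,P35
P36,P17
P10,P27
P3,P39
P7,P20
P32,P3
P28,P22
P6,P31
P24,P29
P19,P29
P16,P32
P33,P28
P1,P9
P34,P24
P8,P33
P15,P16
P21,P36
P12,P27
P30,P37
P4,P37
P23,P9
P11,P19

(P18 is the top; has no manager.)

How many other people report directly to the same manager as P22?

2

P22 reports to P38. P38's other direct reports are P35, P14 — 2 peers.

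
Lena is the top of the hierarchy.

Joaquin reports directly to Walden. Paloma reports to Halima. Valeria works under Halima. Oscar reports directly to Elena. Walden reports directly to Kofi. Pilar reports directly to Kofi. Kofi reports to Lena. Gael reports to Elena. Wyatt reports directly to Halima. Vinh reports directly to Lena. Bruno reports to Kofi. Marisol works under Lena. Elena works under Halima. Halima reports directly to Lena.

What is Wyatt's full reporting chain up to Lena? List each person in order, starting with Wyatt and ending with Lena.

Wyatt reports to Halima. Halima reports to Lena. Lena is at the top.

Wyatt -> Halima -> Lena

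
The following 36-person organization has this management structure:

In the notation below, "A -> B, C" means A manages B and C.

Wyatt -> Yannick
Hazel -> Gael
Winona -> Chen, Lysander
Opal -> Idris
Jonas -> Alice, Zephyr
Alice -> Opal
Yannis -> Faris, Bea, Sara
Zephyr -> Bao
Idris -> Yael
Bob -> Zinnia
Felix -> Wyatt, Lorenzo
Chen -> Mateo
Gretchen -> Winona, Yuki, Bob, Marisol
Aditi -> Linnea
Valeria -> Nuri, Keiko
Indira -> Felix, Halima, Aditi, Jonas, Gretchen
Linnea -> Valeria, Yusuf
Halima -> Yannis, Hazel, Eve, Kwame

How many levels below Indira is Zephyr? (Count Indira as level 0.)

2

Chain from Zephyr up to Indira: Zephyr → Jonas → Indira. That is 2 steps up, so Zephyr is 2 levels below Indira.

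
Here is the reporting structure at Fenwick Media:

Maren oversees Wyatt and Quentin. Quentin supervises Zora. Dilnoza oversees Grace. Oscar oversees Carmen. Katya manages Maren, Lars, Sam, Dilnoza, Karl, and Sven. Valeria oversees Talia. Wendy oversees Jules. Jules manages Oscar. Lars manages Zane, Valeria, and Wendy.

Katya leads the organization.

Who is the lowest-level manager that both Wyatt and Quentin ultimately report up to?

Maren

Wyatt's chain of managers is Maren, Katya. Quentin's chain of managers is Maren, Katya. The first manager that appears in both chains is Maren.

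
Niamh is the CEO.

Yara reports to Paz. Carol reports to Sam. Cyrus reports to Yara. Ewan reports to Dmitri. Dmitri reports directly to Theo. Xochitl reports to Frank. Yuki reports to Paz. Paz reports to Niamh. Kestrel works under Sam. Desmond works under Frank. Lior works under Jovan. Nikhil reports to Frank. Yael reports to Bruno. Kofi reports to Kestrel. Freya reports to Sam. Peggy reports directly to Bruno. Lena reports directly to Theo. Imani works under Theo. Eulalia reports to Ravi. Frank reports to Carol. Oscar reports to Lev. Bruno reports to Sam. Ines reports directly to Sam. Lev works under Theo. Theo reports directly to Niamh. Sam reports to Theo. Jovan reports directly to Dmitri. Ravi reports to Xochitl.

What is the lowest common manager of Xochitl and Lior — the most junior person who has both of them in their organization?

Theo

Xochitl's chain of managers is Frank, Carol, Sam, Theo, Niamh. Lior's chain of managers is Jovan, Dmitri, Theo, Niamh. The first manager that appears in both chains is Theo.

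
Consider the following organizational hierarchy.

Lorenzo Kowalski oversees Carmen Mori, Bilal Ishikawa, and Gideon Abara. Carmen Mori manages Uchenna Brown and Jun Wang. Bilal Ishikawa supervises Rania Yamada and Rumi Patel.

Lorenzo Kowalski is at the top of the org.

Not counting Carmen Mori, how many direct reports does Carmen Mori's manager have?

2

Carmen Mori reports to Lorenzo Kowalski. Lorenzo Kowalski's other direct reports are Bilal Ishikawa, Gideon Abara — 2 peers.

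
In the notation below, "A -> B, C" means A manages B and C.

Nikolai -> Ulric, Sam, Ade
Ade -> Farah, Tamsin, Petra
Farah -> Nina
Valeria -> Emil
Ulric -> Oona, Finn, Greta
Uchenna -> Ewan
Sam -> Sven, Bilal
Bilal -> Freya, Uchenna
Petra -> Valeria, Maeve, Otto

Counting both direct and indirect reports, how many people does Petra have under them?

4

Petra directly manages Valeria, Maeve, Otto. Under Valeria: Emil (1). Maeve has no reports. Otto has no reports. So Petra's organization is 3 direct reports plus everyone under them: 2 + 1 + 1 = 4.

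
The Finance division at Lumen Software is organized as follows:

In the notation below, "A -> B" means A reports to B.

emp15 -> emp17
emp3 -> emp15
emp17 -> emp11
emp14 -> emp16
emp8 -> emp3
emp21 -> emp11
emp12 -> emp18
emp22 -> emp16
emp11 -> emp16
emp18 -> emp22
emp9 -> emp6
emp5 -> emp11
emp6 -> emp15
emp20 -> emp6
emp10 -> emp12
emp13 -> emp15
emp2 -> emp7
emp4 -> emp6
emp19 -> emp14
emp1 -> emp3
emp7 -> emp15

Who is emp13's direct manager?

emp13 reports directly to emp15.

emp15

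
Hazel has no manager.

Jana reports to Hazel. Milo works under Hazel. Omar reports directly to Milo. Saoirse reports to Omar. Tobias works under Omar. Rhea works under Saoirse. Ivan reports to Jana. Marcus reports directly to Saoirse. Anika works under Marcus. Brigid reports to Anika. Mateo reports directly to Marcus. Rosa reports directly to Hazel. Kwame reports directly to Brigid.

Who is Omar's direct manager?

Milo

Omar reports directly to Milo.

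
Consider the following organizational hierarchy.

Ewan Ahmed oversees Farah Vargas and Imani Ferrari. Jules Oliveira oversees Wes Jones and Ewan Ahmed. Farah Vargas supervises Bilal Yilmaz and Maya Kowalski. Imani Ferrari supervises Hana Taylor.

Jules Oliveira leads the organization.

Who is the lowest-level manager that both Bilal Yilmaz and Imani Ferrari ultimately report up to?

Ewan Ahmed

Bilal Yilmaz's chain of managers is Farah Vargas, Ewan Ahmed, Jules Oliveira. Imani Ferrari's chain of managers is Ewan Ahmed, Jules Oliveira. The first manager that appears in both chains is Ewan Ahmed.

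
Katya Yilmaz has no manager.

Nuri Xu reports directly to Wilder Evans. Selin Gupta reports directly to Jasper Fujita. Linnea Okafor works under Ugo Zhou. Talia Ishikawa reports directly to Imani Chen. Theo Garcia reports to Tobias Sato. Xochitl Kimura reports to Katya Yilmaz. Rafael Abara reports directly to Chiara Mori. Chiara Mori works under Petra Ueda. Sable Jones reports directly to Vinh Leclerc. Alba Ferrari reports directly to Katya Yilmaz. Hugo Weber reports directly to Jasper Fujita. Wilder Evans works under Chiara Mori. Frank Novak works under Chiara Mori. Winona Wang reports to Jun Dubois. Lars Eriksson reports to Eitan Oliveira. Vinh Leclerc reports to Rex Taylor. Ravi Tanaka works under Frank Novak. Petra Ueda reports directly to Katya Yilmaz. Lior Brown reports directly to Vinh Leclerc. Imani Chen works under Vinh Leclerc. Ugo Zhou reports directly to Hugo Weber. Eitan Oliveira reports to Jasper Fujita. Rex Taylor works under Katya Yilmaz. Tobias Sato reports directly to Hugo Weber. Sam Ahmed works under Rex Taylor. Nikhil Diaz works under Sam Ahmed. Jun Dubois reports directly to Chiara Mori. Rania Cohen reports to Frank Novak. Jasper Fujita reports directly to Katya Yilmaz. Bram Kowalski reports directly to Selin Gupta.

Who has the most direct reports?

Direct-report counts: Katya Yilmaz has 5; Jasper Fujita has 3; Selin Gupta has 1; Eitan Oliveira has 1; Hugo Weber has 2; Tobias Sato has 1; Ugo Zhou has 1; Petra Ueda has 1; Chiara Mori has 4; Frank Novak has 2; Wilder Evans has 1; Jun Dubois has 1; Rex Taylor has 2; Vinh Leclerc has 3; Imani Chen has 1; Sam Ahmed has 1. The largest is 5, held by Katya Yilmaz.

Katya Yilmaz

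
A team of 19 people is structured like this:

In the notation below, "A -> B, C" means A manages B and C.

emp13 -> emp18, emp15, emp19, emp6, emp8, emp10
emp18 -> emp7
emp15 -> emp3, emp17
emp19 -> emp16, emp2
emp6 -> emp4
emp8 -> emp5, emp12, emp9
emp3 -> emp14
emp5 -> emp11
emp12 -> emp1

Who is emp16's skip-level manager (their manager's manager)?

emp16 reports to emp19, and emp19 reports to emp13. So emp16's skip-level manager is emp13.

emp13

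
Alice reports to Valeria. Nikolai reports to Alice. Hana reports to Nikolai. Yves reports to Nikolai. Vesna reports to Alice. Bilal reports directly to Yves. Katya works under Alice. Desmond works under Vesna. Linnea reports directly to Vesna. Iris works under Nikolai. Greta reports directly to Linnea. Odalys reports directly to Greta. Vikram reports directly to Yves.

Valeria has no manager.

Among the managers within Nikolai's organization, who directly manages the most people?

Nikolai

Direct-report counts within Nikolai's organization: Nikolai has 3; Yves has 2. The largest is 3, held by Nikolai.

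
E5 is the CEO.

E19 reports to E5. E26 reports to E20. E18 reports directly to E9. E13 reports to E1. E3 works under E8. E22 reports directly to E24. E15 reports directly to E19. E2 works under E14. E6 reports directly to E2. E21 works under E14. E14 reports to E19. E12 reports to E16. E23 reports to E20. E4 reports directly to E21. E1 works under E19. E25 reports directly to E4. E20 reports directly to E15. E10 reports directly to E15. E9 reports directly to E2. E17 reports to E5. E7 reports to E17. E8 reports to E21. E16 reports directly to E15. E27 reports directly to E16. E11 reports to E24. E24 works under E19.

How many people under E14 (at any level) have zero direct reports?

4

The people in E14's organization with no one reporting to them are E6, E18, E25, E3. That is 4.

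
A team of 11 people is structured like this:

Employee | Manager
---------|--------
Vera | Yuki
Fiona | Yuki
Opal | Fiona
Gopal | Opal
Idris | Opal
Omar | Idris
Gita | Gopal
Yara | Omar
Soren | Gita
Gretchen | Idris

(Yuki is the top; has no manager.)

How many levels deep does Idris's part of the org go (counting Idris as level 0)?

The longest chain under Idris runs Idris → Omar → Yara, which is 2 levels below Idris.

2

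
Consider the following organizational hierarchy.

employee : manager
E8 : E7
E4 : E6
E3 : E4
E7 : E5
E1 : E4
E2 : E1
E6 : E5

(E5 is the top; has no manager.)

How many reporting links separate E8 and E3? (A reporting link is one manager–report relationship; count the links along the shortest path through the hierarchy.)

5

E8 is 2 levels below E5, and E3 is 3 levels below E5 (their lowest common manager). The shortest path runs up from E8 to E5 and back down to E3: 2 + 3 = 5 links.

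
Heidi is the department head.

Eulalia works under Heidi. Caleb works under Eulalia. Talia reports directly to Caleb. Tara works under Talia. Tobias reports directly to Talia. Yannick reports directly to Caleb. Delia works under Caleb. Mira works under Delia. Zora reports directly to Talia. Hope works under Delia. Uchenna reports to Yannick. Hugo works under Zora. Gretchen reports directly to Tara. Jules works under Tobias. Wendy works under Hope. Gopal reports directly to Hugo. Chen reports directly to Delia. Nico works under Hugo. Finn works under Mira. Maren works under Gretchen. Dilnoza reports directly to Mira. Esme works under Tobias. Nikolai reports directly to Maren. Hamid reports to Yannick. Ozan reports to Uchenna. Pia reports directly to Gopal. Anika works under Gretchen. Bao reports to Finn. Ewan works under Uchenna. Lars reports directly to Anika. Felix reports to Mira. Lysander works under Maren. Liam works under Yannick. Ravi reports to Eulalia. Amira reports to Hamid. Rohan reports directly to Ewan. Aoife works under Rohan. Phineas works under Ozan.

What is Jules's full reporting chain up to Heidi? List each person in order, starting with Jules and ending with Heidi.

Jules -> Tobias -> Talia -> Caleb -> Eulalia -> Heidi

Jules reports to Tobias. Tobias reports to Talia. Talia reports to Caleb. Caleb reports to Eulalia. Eulalia reports to Heidi. Heidi is at the top.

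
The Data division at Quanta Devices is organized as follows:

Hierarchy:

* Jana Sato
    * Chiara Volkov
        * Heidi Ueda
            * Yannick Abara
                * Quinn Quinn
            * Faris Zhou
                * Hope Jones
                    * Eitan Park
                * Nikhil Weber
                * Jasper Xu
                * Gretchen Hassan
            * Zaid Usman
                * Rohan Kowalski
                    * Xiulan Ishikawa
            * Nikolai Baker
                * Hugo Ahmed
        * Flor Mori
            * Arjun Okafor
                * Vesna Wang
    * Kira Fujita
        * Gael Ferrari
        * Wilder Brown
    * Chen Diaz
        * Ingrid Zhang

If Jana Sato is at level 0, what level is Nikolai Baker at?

3

Chain from Nikolai Baker up to Jana Sato: Nikolai Baker → Heidi Ueda → Chiara Volkov → Jana Sato. That is 3 steps up, so Nikolai Baker is 3 levels below Jana Sato.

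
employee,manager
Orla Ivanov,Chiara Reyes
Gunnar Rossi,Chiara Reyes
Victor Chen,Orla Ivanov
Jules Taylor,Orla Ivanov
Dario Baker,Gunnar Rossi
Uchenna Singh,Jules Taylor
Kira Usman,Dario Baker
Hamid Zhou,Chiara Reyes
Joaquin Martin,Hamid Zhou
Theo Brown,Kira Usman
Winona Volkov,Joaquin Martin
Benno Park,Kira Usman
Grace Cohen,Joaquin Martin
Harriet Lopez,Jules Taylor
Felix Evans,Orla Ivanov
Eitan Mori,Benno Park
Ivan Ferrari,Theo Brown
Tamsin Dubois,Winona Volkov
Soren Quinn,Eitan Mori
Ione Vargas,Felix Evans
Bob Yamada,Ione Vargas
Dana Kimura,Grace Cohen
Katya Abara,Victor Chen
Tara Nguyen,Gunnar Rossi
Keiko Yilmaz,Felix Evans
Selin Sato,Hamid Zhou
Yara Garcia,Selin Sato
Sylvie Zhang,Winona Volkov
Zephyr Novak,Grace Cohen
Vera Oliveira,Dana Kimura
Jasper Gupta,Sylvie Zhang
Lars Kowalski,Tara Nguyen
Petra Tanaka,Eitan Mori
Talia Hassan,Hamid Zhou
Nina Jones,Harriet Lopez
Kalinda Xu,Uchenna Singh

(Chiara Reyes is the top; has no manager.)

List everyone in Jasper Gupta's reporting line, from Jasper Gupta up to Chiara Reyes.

Jasper Gupta -> Sylvie Zhang -> Winona Volkov -> Joaquin Martin -> Hamid Zhou -> Chiara Reyes

Jasper Gupta reports to Sylvie Zhang. Sylvie Zhang reports to Winona Volkov. Winona Volkov reports to Joaquin Martin. Joaquin Martin reports to Hamid Zhou. Hamid Zhou reports to Chiara Reyes. Chiara Reyes is at the top.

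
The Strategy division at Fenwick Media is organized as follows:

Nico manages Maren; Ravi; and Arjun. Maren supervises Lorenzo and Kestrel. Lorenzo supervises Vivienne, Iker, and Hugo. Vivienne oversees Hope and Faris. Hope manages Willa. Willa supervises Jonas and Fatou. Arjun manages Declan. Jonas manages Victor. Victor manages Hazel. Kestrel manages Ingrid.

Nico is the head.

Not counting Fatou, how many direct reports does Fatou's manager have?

Fatou reports to Willa. Willa's other direct reports are Jonas — 1 peer.

1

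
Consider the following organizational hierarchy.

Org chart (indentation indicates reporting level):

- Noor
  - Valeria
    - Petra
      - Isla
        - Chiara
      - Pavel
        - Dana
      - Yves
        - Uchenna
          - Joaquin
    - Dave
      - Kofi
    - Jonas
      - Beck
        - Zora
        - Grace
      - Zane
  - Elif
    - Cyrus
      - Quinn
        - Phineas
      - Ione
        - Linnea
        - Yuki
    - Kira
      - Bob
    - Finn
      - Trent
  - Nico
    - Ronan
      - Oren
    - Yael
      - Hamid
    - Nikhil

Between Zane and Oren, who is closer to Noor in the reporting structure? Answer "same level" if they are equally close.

Both Zane and Oren are 3 levels below Noor.

same level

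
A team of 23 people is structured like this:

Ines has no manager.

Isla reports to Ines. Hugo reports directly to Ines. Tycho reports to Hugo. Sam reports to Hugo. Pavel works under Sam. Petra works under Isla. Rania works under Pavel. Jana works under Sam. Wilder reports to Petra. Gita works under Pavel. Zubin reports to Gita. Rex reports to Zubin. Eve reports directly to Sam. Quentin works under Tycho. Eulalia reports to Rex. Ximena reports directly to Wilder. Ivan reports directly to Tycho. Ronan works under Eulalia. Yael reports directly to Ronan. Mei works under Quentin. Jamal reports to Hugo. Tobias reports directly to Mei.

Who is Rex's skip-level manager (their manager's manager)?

Rex reports to Zubin, and Zubin reports to Gita. So Rex's skip-level manager is Gita.

Gita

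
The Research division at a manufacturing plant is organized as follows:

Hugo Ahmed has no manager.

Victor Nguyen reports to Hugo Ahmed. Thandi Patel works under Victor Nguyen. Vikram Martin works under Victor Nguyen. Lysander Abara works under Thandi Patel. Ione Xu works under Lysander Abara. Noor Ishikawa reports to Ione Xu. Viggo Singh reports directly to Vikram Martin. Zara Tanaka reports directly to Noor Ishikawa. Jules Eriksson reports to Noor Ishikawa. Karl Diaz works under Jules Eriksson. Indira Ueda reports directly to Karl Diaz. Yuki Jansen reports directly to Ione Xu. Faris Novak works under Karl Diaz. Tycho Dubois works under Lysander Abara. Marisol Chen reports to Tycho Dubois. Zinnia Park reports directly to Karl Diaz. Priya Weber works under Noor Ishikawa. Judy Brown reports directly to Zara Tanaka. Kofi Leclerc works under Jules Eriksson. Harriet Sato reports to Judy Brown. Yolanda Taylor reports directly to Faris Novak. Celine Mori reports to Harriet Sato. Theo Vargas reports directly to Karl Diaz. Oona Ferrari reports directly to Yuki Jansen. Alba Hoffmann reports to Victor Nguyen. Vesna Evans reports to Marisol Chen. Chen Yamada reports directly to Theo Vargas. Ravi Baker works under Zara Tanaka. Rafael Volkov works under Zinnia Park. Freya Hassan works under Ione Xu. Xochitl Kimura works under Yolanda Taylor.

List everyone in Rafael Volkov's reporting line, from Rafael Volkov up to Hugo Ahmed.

Rafael Volkov -> Zinnia Park -> Karl Diaz -> Jules Eriksson -> Noor Ishikawa -> Ione Xu -> Lysander Abara -> Thandi Patel -> Victor Nguyen -> Hugo Ahmed

Rafael Volkov reports to Zinnia Park. Zinnia Park reports to Karl Diaz. Karl Diaz reports to Jules Eriksson. Jules Eriksson reports to Noor Ishikawa. Noor Ishikawa reports to Ione Xu. Ione Xu reports to Lysander Abara. Lysander Abara reports to Thandi Patel. Thandi Patel reports to Victor Nguyen. Victor Nguyen reports to Hugo Ahmed. Hugo Ahmed is at the top.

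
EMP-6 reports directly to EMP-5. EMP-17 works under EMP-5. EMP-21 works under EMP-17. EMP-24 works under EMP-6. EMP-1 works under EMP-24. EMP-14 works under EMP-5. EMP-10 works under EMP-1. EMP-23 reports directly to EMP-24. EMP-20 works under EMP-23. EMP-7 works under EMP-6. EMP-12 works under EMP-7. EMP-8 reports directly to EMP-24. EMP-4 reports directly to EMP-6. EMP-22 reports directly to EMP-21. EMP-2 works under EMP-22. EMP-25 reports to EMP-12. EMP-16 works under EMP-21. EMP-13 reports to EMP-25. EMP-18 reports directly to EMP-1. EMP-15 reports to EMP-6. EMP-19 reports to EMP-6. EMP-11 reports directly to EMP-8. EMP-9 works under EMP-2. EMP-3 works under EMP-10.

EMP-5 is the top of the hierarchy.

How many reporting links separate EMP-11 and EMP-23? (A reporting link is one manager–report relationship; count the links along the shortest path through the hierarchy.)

3

EMP-11 is 2 levels below EMP-24, and EMP-23 is 1 level below EMP-24 (their lowest common manager). The shortest path runs up from EMP-11 to EMP-24 and back down to EMP-23: 2 + 1 = 3 links.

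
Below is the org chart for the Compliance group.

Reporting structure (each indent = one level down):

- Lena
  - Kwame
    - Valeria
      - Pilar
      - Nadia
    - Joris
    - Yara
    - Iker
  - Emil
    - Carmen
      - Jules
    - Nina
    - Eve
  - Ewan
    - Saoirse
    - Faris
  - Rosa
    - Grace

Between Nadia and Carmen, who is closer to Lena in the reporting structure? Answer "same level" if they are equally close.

Carmen

Nadia is 3 levels below Lena; Carmen is 2. Carmen is higher.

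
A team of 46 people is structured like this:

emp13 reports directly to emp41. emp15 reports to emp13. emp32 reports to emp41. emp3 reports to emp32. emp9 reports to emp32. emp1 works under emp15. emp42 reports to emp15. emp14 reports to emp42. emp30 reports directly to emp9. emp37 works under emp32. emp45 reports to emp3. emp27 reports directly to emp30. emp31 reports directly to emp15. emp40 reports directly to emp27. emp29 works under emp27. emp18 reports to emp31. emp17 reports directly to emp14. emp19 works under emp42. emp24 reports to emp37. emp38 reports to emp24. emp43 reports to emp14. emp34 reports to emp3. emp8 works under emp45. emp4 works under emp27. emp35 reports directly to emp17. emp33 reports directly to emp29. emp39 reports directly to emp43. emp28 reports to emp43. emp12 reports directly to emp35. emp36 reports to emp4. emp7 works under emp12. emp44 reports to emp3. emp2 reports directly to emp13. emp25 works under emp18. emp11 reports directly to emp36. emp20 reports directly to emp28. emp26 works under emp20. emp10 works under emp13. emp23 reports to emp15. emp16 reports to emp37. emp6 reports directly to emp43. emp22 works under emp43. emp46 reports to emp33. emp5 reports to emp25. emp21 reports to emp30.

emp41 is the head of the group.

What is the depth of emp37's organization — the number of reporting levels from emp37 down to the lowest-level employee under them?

The longest chain under emp37 runs emp37 → emp24 → emp38, which is 2 levels below emp37.

2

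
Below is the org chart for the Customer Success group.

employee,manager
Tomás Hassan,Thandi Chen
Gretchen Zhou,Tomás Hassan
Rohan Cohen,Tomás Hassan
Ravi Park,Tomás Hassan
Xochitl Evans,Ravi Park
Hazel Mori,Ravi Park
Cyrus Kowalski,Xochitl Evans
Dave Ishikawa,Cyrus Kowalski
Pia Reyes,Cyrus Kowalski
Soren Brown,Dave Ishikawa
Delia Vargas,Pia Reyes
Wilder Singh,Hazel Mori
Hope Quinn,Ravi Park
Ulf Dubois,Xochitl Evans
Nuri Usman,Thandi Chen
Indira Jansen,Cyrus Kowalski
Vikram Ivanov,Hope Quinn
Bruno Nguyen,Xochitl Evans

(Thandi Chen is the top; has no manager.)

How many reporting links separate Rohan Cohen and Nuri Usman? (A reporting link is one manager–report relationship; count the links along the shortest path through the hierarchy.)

3

Rohan Cohen is 2 levels below Thandi Chen, and Nuri Usman is 1 level below Thandi Chen (their lowest common manager). The shortest path runs up from Rohan Cohen to Thandi Chen and back down to Nuri Usman: 2 + 1 = 3 links.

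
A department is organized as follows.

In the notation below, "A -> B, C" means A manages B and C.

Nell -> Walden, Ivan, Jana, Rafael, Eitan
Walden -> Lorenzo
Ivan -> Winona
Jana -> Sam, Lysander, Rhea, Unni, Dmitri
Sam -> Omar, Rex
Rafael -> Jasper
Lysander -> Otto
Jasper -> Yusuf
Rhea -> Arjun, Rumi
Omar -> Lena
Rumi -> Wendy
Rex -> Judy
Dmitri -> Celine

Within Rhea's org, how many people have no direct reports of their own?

2

The people in Rhea's organization with no one reporting to them are Wendy, Arjun. That is 2.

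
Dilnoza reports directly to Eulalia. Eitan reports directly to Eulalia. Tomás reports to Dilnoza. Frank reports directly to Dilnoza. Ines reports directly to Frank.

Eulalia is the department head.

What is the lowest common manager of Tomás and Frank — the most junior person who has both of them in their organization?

Tomás's chain of managers is Dilnoza, Eulalia. Frank's chain of managers is Dilnoza, Eulalia. The first manager that appears in both chains is Dilnoza.

Dilnoza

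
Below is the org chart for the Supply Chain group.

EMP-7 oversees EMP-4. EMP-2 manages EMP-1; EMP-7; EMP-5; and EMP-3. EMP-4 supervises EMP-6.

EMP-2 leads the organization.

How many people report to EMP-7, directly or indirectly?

EMP-7 directly manages EMP-4. Under EMP-4: EMP-6 (1). That's 2 in total.

2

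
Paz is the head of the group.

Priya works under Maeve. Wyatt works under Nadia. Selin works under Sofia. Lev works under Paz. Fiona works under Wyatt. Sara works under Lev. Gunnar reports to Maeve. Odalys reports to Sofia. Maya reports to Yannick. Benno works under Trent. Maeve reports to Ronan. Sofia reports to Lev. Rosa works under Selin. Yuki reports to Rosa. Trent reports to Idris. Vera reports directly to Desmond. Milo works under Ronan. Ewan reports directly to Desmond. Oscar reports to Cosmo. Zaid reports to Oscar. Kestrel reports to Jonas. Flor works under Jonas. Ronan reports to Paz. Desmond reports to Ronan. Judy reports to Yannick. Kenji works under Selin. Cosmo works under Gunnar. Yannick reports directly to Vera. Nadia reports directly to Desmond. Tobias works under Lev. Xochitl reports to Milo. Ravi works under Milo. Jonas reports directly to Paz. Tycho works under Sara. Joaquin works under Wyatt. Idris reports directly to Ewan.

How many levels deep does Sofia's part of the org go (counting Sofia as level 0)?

3

The longest chain under Sofia runs Sofia → Selin → Rosa → Yuki, which is 3 levels below Sofia.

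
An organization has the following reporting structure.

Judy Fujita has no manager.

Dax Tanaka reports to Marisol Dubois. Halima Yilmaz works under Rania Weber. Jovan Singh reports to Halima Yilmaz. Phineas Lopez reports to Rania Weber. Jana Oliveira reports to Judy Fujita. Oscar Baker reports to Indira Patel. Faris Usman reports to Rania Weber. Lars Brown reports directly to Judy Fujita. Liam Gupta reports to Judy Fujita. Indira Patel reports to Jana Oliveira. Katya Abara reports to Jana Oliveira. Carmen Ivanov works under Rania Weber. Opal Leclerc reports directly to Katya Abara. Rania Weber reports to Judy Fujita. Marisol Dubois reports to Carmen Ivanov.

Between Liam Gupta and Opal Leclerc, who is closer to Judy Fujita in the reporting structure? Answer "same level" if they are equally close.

Liam Gupta

Liam Gupta is 1 level below Judy Fujita; Opal Leclerc is 3. Liam Gupta is higher.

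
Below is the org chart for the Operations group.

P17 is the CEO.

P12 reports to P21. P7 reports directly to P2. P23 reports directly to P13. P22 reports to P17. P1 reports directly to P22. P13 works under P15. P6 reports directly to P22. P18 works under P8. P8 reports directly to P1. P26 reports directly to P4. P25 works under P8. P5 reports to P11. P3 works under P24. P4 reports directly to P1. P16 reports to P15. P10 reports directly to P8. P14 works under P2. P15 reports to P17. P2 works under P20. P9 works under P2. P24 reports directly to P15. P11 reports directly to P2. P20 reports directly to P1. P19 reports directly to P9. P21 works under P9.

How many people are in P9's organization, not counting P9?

P9 directly manages P21, P19. Under P21: P12 (1). P19 has no reports. So P9's organization is 2 direct reports plus everyone under them: 2 + 1 = 3.

3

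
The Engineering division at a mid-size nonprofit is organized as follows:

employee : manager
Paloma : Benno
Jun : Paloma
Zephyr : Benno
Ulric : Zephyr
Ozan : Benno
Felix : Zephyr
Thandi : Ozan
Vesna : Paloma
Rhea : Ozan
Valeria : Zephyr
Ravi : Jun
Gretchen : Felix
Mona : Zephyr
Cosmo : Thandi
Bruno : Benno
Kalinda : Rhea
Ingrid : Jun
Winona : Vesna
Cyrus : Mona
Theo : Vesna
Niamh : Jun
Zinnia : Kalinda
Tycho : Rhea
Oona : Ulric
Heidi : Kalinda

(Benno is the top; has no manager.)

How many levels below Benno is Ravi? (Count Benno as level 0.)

3

Chain from Ravi up to Benno: Ravi → Jun → Paloma → Benno. That is 3 steps up, so Ravi is 3 levels below Benno.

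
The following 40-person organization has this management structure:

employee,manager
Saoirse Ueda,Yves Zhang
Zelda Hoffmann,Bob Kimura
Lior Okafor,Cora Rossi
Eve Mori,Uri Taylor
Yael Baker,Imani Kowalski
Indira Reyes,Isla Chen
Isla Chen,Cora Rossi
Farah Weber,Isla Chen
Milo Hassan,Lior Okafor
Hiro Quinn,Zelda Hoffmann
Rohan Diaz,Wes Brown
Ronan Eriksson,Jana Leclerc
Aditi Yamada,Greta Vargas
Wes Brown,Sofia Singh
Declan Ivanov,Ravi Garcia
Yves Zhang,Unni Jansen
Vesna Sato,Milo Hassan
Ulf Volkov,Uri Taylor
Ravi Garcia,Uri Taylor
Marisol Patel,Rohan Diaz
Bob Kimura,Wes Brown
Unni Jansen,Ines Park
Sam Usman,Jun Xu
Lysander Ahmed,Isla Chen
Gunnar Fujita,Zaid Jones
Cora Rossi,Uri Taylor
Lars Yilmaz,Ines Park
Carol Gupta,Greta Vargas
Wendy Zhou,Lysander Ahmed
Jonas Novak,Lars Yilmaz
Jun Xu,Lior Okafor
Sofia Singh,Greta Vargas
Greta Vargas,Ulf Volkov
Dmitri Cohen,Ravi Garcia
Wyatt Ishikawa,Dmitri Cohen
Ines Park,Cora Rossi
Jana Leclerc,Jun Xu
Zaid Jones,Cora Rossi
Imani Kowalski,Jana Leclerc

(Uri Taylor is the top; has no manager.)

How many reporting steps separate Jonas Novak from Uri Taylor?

4

Chain from Jonas Novak up to Uri Taylor: Jonas Novak → Lars Yilmaz → Ines Park → Cora Rossi → Uri Taylor. That is 4 steps up, so Jonas Novak is 4 levels below Uri Taylor.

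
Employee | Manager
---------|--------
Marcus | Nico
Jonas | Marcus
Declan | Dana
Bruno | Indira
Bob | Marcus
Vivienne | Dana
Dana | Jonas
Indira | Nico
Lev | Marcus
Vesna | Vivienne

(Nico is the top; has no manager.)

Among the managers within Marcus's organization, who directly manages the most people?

Marcus

Direct-report counts within Marcus's organization: Marcus has 3; Jonas has 1; Dana has 2; Vivienne has 1. The largest is 3, held by Marcus.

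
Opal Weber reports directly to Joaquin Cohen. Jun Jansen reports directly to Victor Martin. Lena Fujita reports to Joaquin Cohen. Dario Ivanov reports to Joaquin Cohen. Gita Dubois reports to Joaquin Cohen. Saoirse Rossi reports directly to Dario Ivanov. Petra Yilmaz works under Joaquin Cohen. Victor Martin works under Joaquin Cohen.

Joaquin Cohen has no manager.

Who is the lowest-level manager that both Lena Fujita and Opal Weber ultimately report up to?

Joaquin Cohen

Lena Fujita's chain of managers is Joaquin Cohen. Opal Weber's chain of managers is Joaquin Cohen. The first manager that appears in both chains is Joaquin Cohen.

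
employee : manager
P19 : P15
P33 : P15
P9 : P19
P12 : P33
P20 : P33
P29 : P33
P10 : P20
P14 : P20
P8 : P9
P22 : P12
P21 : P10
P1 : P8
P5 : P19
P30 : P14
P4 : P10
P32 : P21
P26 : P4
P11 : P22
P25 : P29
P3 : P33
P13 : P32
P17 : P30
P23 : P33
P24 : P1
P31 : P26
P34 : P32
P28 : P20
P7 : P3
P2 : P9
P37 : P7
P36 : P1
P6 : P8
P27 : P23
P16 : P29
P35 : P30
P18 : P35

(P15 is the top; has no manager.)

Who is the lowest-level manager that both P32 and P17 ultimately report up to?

P32's chain of managers is P21, P10, P20, P33, P15. P17's chain of managers is P30, P14, P20, P33, P15. The first manager that appears in both chains is P20.

P20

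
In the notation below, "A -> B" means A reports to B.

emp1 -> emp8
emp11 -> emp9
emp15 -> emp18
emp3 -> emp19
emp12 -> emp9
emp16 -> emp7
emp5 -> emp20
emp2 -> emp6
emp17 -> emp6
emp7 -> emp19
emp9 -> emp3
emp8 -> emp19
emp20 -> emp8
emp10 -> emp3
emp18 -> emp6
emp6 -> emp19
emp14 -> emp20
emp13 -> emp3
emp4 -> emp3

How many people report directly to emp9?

emp9 directly manages emp11, emp12. That is 2 direct reports.

2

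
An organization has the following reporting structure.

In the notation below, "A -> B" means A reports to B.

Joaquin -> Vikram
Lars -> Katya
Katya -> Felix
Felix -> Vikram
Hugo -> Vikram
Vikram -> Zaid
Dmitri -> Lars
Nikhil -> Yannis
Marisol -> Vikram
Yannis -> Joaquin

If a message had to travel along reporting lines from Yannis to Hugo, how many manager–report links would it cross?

3

Yannis is 2 levels below Vikram, and Hugo is 1 level below Vikram (their lowest common manager). The shortest path runs up from Yannis to Vikram and back down to Hugo: 2 + 1 = 3 links.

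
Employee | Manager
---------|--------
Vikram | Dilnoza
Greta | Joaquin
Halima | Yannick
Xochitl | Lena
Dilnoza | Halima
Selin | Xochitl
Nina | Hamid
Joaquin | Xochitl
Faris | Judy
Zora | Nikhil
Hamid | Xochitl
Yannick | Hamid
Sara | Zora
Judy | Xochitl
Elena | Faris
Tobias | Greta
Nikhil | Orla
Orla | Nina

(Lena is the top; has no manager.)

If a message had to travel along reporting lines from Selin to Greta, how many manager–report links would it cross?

3

Selin is 1 level below Xochitl, and Greta is 2 levels below Xochitl (their lowest common manager). The shortest path runs up from Selin to Xochitl and back down to Greta: 1 + 2 = 3 links.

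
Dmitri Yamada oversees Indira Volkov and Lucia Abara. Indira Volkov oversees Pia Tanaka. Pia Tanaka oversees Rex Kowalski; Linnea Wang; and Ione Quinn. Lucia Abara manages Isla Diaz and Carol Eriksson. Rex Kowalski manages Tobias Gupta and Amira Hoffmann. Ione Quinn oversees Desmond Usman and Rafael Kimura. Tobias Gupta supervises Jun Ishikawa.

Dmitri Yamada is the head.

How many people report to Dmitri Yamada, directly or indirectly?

Dmitri Yamada directly manages Indira Volkov, Lucia Abara. Under Indira Volkov: Pia Tanaka, Linnea Wang, Ione Quinn, Rafael Kimura, Desmond Usman, Rex Kowalski, Amira Hoffmann, Tobias Gupta, Jun Ishikawa (9). Under Lucia Abara: Carol Eriksson, Isla Diaz (2). So Dmitri Yamada's organization is 2 direct reports plus everyone under them: 10 + 3 = 13.

13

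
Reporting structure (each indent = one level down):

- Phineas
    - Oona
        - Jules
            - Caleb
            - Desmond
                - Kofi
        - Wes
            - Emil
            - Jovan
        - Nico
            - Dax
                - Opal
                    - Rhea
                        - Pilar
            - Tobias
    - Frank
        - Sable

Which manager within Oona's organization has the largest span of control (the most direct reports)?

Oona

Direct-report counts within Oona's organization: Oona has 3; Nico has 2; Dax has 1; Opal has 1; Rhea has 1; Wes has 2; Jules has 2; Desmond has 1. The largest is 3, held by Oona.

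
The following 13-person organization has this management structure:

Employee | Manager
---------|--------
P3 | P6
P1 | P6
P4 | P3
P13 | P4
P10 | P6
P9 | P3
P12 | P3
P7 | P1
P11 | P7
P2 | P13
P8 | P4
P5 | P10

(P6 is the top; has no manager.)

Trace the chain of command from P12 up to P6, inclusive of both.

P12 -> P3 -> P6

P12 reports to P3. P3 reports to P6. P6 is at the top.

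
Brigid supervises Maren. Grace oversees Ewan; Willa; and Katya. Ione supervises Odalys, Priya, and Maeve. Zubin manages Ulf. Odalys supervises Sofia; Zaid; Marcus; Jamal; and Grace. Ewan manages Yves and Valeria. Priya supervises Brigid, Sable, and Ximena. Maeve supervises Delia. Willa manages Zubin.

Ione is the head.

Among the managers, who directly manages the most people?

Direct-report counts: Ione has 3; Maeve has 1; Priya has 3; Brigid has 1; Odalys has 5; Grace has 3; Willa has 1; Zubin has 1; Ewan has 2. The largest is 5, held by Odalys.

Odalys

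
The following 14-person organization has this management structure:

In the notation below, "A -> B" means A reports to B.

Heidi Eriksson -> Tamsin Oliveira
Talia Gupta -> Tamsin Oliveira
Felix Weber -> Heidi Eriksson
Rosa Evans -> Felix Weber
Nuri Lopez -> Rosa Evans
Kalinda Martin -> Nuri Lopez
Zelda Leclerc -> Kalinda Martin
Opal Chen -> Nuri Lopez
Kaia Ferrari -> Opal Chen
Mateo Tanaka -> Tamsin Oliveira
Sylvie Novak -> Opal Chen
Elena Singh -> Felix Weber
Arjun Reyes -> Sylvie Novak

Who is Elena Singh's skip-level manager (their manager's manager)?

Heidi Eriksson

Elena Singh reports to Felix Weber, and Felix Weber reports to Heidi Eriksson. So Elena Singh's skip-level manager is Heidi Eriksson.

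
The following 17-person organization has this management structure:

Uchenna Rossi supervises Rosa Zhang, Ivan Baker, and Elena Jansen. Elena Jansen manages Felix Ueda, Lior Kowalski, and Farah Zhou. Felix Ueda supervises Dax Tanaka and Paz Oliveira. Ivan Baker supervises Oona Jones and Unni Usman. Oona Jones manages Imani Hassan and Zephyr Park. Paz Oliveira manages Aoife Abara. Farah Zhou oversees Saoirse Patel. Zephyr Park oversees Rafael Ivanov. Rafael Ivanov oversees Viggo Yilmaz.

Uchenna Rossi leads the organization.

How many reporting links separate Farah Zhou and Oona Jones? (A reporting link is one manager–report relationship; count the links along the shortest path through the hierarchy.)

4

Farah Zhou is 2 levels below Uchenna Rossi, and Oona Jones is 2 levels below Uchenna Rossi (their lowest common manager). The shortest path runs up from Farah Zhou to Uchenna Rossi and back down to Oona Jones: 2 + 2 = 4 links.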